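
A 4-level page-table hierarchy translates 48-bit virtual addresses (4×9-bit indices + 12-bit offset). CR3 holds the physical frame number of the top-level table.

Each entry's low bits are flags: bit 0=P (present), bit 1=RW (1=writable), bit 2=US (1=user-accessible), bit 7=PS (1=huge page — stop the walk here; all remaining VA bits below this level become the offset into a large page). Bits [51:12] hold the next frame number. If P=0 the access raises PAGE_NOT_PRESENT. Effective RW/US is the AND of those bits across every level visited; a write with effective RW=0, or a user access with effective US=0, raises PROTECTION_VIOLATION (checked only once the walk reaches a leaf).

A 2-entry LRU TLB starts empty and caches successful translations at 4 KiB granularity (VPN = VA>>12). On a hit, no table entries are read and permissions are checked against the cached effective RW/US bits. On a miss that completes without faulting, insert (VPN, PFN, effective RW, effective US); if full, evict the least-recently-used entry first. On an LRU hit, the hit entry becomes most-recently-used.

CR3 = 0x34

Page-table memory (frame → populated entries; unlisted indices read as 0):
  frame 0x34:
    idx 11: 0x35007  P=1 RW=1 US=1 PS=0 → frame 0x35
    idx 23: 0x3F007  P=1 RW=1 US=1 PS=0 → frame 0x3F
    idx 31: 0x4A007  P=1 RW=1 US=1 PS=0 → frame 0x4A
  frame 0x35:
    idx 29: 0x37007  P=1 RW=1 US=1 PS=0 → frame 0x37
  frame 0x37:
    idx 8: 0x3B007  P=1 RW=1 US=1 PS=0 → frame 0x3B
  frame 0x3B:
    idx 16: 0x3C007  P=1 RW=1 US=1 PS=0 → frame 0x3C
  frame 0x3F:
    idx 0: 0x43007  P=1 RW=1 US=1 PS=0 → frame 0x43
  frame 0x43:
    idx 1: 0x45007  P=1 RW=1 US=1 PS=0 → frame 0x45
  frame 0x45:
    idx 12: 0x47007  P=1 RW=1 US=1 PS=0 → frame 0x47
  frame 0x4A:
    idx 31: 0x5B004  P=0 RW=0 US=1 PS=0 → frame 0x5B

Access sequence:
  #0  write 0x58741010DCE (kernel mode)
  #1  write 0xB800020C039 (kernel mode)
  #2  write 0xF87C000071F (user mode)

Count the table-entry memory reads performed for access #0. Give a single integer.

Trace:
#0 VA=0x58741010DCE (w,kernel):
  [0] read 0x34 idx=11: raw=0x35007 flags P=1 W=1 U=1 S=0
  [1] read 0x35 idx=29: raw=0x37007 flags P=1 W=1 U=1 S=0
  [2] read 0x37 idx=8: raw=0x3B007 flags P=1 W=1 U=1 S=0
  [3] read 0x3B idx=16: raw=0x3C007 flags P=1 W=1 U=1 S=0
  ⇒ phys 0x3CDCE  [4 reads]
#1 VA=0xB800020C039 (w,kernel):
  [0] read 0x34 idx=23: raw=0x3F007 flags P=1 W=1 U=1 S=0
  [1] read 0x3F idx=0: raw=0x43007 flags P=1 W=1 U=1 S=0
  [2] read 0x43 idx=1: raw=0x45007 flags P=1 W=1 U=1 S=0
  [3] read 0x45 idx=12: raw=0x47007 flags P=1 W=1 U=1 S=0
  ⇒ phys 0x47039  [4 reads]
#2 VA=0xF87C000071F (w,user):
  [0] read 0x34 idx=31: raw=0x4A007 flags P=1 W=1 U=1 S=0
  [1] read 0x4A idx=31: raw=0x5B004 flags P=0 W=0 U=1 S=0
  → PAGE_NOT_PRESENT  (2 entries read)

Entries read for #0: 4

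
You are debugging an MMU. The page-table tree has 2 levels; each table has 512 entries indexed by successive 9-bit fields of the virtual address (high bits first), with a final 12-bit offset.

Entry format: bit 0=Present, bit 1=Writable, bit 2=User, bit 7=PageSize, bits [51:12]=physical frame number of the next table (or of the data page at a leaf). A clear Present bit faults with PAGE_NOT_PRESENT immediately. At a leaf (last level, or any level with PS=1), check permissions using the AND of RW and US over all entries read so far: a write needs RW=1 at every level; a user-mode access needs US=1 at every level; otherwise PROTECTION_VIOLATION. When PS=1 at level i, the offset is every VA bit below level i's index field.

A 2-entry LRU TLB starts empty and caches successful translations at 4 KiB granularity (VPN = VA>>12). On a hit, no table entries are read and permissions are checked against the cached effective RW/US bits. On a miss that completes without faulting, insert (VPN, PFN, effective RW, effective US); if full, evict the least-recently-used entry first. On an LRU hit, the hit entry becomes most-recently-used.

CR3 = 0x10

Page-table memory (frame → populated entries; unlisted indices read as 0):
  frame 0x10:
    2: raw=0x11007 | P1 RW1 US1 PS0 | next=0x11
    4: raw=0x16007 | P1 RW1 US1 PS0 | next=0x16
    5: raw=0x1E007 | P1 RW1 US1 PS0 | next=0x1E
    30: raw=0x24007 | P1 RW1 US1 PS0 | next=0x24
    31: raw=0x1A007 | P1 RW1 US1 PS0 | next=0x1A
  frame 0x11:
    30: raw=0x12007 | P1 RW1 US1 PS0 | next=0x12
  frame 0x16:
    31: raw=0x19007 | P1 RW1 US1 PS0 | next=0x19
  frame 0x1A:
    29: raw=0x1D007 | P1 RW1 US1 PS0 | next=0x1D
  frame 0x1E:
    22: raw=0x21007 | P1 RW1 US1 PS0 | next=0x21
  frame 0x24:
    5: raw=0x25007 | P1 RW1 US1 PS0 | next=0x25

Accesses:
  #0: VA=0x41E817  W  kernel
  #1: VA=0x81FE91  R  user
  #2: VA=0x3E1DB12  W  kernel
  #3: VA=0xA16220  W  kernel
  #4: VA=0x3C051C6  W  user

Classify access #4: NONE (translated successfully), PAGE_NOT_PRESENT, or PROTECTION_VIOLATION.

Trace:
#0 VA=0x41E817 (w,kernel):
  lvl0: tbl 0x10, slot 2 ⇒ 0x11007 (P1/RW1/US1/PS0)
  lvl1: tbl 0x11, slot 30 ⇒ 0x12007 (P1/RW1/US1/PS0)
  ✓ 0x12817  — 2 lookups
#1 VA=0x81FE91 (r,user):
  lvl0: tbl 0x10, slot 4 ⇒ 0x16007 (P1/RW1/US1/PS0)
  lvl1: tbl 0x16, slot 31 ⇒ 0x19007 (P1/RW1/US1/PS0)
  ✓ 0x19E91  — 2 lookups
#2 VA=0x3E1DB12 (w,kernel):
  lvl0: tbl 0x10, slot 31 ⇒ 0x1A007 (P1/RW1/US1/PS0)
  lvl1: tbl 0x1A, slot 29 ⇒ 0x1D007 (P1/RW1/US1/PS0)
  ✓ 0x1DB12  — 2 lookups
#3 VA=0xA16220 (w,kernel):
  lvl0: tbl 0x10, slot 5 ⇒ 0x1E007 (P1/RW1/US1/PS0)
  lvl1: tbl 0x1E, slot 22 ⇒ 0x21007 (P1/RW1/US1/PS0)
  ✓ 0x21220  — 2 lookups
#4 VA=0x3C051C6 (w,user):
  lvl0: tbl 0x10, slot 30 ⇒ 0x24007 (P1/RW1/US1/PS0)
  lvl1: tbl 0x24, slot 5 ⇒ 0x25007 (P1/RW1/US1/PS0)
  ✓ 0x251C6  — 2 lookups

Access #4 fault: NONE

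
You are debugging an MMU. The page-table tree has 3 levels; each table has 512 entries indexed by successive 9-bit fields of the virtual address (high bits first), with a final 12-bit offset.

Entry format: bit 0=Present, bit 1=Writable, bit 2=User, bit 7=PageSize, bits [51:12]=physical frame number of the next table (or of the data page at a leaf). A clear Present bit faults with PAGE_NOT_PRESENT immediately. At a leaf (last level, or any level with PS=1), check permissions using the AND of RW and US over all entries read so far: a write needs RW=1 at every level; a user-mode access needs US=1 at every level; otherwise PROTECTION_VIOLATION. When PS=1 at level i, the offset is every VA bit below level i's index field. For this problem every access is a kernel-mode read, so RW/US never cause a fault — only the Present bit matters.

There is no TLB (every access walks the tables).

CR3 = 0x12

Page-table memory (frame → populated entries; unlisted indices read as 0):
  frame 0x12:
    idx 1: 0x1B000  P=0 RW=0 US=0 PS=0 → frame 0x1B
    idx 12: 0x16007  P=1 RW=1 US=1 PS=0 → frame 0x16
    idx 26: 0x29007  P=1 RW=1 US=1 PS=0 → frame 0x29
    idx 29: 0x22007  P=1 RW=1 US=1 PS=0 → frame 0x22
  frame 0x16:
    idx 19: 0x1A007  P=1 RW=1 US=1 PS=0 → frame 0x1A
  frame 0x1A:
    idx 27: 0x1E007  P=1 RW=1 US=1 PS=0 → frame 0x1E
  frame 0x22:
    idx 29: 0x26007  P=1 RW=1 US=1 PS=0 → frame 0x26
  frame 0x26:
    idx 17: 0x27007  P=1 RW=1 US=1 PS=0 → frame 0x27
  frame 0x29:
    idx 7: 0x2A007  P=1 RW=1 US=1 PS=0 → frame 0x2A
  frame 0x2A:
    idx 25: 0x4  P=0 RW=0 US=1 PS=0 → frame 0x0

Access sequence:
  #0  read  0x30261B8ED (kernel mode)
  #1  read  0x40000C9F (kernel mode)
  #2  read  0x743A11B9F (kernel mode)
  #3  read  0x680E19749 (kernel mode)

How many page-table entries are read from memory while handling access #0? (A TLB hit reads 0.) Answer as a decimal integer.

Walk each access:
#0 VA=0x30261B8ED (r,kernel):
  lvl0: tbl 0x12, slot 12 ⇒ 0x16007 (P1/RW1/US1/PS0)
  lvl1: tbl 0x16, slot 19 ⇒ 0x1A007 (P1/RW1/US1/PS0)
  lvl2: tbl 0x1A, slot 27 ⇒ 0x1E007 (P1/RW1/US1/PS0)
  ⇒ phys 0x1E8ED  [3 reads]
#1 VA=0x40000C9F (r,kernel):
  lvl0: tbl 0x12, slot 1 ⇒ 0x1B000 (P0/RW0/US0/PS0)
  → PAGE_NOT_PRESENT  (1 entries read)
#2 VA=0x743A11B9F (r,kernel):
  lvl0: tbl 0x12, slot 29 ⇒ 0x22007 (P1/RW1/US1/PS0)
  lvl1: tbl 0x22, slot 29 ⇒ 0x26007 (P1/RW1/US1/PS0)
  lvl2: tbl 0x26, slot 17 ⇒ 0x27007 (P1/RW1/US1/PS0)
  ⇒ phys 0x27B9F  [3 reads]
#3 VA=0x680E19749 (r,kernel):
  lvl0: tbl 0x12, slot 26 ⇒ 0x29007 (P1/RW1/US1/PS0)
  lvl1: tbl 0x29, slot 7 ⇒ 0x2A007 (P1/RW1/US1/PS0)
  lvl2: tbl 0x2A, slot 25 ⇒ 0x4 (P0/RW0/US1/PS0)
  → PAGE_NOT_PRESENT  (3 entries read)

Entries read for #0: 3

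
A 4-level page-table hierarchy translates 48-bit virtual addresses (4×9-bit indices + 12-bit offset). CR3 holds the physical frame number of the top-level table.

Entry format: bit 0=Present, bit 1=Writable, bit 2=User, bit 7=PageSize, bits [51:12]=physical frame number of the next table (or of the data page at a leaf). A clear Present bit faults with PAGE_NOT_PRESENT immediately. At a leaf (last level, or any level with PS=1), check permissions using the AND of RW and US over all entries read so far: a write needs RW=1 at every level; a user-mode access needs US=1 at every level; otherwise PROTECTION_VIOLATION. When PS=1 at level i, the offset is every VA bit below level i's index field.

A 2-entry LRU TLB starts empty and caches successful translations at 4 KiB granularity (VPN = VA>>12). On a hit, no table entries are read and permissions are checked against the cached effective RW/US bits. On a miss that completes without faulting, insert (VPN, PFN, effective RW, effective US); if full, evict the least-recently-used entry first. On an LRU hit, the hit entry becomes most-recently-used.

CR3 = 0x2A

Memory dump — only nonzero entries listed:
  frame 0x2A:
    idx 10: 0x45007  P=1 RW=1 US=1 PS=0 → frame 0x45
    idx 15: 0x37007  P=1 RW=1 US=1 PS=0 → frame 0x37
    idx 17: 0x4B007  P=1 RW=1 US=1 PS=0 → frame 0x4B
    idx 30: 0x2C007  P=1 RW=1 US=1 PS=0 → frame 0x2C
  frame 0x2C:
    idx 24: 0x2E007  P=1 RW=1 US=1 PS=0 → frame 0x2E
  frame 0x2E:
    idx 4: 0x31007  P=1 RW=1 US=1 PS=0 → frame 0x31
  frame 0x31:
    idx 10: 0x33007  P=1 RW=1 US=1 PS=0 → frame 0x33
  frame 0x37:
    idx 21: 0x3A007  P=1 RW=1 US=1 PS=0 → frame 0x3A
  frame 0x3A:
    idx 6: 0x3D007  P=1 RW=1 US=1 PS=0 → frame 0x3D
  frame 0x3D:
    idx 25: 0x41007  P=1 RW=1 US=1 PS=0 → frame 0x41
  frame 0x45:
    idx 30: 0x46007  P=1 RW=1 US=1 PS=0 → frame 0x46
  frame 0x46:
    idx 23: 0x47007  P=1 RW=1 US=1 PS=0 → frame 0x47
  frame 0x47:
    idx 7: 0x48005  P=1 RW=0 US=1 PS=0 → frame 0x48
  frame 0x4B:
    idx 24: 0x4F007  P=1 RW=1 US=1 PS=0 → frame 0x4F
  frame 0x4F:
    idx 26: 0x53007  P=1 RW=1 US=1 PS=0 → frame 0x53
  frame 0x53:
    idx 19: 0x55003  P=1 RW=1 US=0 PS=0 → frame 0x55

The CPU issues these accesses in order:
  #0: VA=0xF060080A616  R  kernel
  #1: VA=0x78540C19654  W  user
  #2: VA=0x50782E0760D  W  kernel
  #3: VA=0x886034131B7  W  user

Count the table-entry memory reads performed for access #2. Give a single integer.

Trace:
#0 VA=0xF060080A616 (r,kernel):
  lvl0: tbl 0x2A, slot 30 ⇒ 0x2C007 (P1/RW1/US1/PS0)
  lvl1: tbl 0x2C, slot 24 ⇒ 0x2E007 (P1/RW1/US1/PS0)
  lvl2: tbl 0x2E, slot 4 ⇒ 0x31007 (P1/RW1/US1/PS0)
  lvl3: tbl 0x31, slot 10 ⇒ 0x33007 (P1/RW1/US1/PS0)
  ⇒ phys 0x33616  [4 reads]
#1 VA=0x78540C19654 (w,user):
  lvl0: tbl 0x2A, slot 15 ⇒ 0x37007 (P1/RW1/US1/PS0)
  lvl1: tbl 0x37, slot 21 ⇒ 0x3A007 (P1/RW1/US1/PS0)
  lvl2: tbl 0x3A, slot 6 ⇒ 0x3D007 (P1/RW1/US1/PS0)
  lvl3: tbl 0x3D, slot 25 ⇒ 0x41007 (P1/RW1/US1/PS0)
  ⇒ phys 0x41654  [4 reads]
#2 VA=0x50782E0760D (w,kernel):
  lvl0: tbl 0x2A, slot 10 ⇒ 0x45007 (P1/RW1/US1/PS0)
  lvl1: tbl 0x45, slot 30 ⇒ 0x46007 (P1/RW1/US1/PS0)
  lvl2: tbl 0x46, slot 23 ⇒ 0x47007 (P1/RW1/US1/PS0)
  lvl3: tbl 0x47, slot 7 ⇒ 0x48005 (P1/RW0/US1/PS0)
  ✗ PROTECTION_VIOLATION  [4 reads]
#3 VA=0x886034131B7 (w,user):
  lvl0: tbl 0x2A, slot 17 ⇒ 0x4B007 (P1/RW1/US1/PS0)
  lvl1: tbl 0x4B, slot 24 ⇒ 0x4F007 (P1/RW1/US1/PS0)
  lvl2: tbl 0x4F, slot 26 ⇒ 0x53007 (P1/RW1/US1/PS0)
  lvl3: tbl 0x53, slot 19 ⇒ 0x55003 (P1/RW1/US0/PS0)
  ✗ PROTECTION_VIOLATION  [4 reads]

Entries read for #2: 4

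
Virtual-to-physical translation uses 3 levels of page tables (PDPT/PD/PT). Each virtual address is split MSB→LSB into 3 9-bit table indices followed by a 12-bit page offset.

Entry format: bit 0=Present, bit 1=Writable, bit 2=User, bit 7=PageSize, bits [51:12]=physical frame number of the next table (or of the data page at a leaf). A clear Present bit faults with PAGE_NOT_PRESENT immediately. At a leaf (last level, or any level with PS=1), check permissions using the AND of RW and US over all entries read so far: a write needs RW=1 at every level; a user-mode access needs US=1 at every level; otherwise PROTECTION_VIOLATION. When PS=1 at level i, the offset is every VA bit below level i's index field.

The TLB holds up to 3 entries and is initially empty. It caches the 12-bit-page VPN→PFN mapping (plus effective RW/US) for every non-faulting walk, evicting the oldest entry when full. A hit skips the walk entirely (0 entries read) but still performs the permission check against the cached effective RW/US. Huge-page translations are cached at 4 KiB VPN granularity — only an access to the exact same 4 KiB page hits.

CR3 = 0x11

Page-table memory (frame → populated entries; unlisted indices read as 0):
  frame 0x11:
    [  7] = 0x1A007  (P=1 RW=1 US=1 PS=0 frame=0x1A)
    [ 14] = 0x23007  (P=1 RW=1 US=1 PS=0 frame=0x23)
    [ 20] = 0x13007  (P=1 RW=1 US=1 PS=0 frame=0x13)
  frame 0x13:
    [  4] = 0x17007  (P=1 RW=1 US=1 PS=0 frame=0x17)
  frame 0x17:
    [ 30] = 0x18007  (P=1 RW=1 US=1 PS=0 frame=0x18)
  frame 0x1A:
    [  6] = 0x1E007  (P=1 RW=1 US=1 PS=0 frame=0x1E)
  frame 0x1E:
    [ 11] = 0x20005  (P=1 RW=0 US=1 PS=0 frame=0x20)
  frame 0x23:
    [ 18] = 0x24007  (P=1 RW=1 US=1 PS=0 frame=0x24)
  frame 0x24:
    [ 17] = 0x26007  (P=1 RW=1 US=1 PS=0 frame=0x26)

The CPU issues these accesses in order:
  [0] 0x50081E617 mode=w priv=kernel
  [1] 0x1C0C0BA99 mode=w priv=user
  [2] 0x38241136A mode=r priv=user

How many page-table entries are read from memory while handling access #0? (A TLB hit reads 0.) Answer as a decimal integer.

Trace:
#0 VA=0x50081E617 (w,kernel):
  [0] read 0x11 idx=20: raw=0x13007 flags P=1 W=1 U=1 S=0
  [1] read 0x13 idx=4: raw=0x17007 flags P=1 W=1 U=1 S=0
  [2] read 0x17 idx=30: raw=0x18007 flags P=1 W=1 U=1 S=0
  → PA=0x18617  (3 entries read)
#1 VA=0x1C0C0BA99 (w,user):
  [0] read 0x11 idx=7: raw=0x1A007 flags P=1 W=1 U=1 S=0
  [1] read 0x1A idx=6: raw=0x1E007 flags P=1 W=1 U=1 S=0
  [2] read 0x1E idx=11: raw=0x20005 flags P=1 W=0 U=1 S=0
  ⇒ fault: PROTECTION_VIOLATION  — 3 lookups
#2 VA=0x38241136A (r,user):
  [0] read 0x11 idx=14: raw=0x23007 flags P=1 W=1 U=1 S=0
  [1] read 0x23 idx=18: raw=0x24007 flags P=1 W=1 U=1 S=0
  [2] read 0x24 idx=17: raw=0x26007 flags P=1 W=1 U=1 S=0
  → PA=0x2636A  (3 entries read)

Entries read for #0: 3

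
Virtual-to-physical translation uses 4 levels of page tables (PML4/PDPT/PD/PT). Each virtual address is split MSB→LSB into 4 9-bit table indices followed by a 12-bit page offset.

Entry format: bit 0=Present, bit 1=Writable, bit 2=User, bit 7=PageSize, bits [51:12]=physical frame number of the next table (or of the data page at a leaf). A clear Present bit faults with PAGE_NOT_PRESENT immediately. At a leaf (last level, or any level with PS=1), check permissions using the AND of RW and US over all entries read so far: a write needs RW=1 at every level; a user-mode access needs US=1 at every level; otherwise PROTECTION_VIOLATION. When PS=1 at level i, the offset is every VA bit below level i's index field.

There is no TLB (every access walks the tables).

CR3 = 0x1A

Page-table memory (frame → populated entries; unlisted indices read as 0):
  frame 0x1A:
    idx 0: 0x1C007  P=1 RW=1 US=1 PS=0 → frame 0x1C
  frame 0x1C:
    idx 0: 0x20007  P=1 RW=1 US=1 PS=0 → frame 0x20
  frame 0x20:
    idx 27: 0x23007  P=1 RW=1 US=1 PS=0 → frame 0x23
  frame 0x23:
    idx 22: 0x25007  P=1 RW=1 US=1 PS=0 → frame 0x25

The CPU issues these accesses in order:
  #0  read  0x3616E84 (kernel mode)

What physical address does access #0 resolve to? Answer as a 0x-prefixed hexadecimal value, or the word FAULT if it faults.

Trace:
#0 VA=0x3616E84 (r,kernel):
  lvl0: tbl 0x1A, slot 0 ⇒ 0x1C007 (P1/RW1/US1/PS0)
  lvl1: tbl 0x1C, slot 0 ⇒ 0x20007 (P1/RW1/US1/PS0)
  lvl2: tbl 0x20, slot 27 ⇒ 0x23007 (P1/RW1/US1/PS0)
  lvl3: tbl 0x23, slot 22 ⇒ 0x25007 (P1/RW1/US1/PS0)
  → PA=0x25E84  (4 entries read)

Access #0 PA: 0x25E84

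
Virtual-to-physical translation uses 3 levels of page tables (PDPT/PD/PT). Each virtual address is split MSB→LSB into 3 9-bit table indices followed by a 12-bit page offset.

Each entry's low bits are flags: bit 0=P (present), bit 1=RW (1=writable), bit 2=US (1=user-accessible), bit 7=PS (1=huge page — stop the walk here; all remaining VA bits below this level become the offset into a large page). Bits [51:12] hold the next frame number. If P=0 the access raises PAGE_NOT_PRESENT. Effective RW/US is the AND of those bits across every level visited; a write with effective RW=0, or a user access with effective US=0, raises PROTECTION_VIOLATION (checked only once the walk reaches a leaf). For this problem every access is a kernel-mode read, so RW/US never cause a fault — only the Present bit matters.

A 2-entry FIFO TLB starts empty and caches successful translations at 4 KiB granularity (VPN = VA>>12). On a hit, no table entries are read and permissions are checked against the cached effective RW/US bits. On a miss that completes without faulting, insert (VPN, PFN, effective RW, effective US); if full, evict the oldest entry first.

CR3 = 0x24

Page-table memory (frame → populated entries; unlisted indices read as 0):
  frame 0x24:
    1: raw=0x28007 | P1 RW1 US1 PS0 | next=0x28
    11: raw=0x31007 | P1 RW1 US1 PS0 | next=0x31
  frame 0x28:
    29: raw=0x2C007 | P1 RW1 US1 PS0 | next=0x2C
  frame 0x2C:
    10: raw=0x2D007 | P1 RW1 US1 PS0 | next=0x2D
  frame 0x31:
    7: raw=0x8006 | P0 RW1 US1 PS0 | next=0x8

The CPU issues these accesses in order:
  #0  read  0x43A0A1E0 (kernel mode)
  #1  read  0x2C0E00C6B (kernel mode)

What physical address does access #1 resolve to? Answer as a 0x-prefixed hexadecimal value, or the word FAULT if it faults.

Per-access translation:
#0 VA=0x43A0A1E0 (r,kernel):
  [0] read 0x24 idx=1: raw=0x28007 flags P=1 W=1 U=1 S=0
  [1] read 0x28 idx=29: raw=0x2C007 flags P=1 W=1 U=1 S=0
  [2] read 0x2C idx=10: raw=0x2D007 flags P=1 W=1 U=1 S=0
  → PA=0x2D1E0  (3 entries read)
#1 VA=0x2C0E00C6B (r,kernel):
  [0] read 0x24 idx=11: raw=0x31007 flags P=1 W=1 U=1 S=0
  [1] read 0x31 idx=7: raw=0x8006 flags P=0 W=1 U=1 S=0
  → PAGE_NOT_PRESENT  (2 entries read)

Access #1 PA: FAULT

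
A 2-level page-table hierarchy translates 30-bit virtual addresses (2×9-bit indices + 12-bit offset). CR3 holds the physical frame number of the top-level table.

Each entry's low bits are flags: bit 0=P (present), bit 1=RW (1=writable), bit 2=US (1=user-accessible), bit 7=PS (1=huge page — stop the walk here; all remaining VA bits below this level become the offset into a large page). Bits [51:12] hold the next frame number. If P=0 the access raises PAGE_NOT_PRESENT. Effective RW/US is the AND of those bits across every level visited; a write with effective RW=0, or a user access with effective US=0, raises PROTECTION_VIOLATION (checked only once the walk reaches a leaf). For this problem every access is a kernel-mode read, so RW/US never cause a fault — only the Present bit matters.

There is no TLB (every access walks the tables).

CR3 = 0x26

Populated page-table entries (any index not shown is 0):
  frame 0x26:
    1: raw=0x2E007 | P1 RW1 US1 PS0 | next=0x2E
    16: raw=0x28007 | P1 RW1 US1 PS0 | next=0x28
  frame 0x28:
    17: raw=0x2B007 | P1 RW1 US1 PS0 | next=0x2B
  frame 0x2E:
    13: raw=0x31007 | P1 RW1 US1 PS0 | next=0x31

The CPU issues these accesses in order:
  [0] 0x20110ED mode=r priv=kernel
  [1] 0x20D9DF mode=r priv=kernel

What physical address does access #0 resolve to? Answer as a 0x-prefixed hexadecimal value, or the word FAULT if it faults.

Per-access translation:
#0 VA=0x20110ED (r,kernel):
  [0] read 0x26 idx=16: raw=0x28007 flags P=1 W=1 U=1 S=0
  [1] read 0x28 idx=17: raw=0x2B007 flags P=1 W=1 U=1 S=0
  ✓ 0x2B0ED  — 2 lookups
#1 VA=0x20D9DF (r,kernel):
  [0] read 0x26 idx=1: raw=0x2E007 flags P=1 W=1 U=1 S=0
  [1] read 0x2E idx=13: raw=0x31007 flags P=1 W=1 U=1 S=0
  ✓ 0x319DF  — 2 lookups

Access #0 PA: 0x2B0ED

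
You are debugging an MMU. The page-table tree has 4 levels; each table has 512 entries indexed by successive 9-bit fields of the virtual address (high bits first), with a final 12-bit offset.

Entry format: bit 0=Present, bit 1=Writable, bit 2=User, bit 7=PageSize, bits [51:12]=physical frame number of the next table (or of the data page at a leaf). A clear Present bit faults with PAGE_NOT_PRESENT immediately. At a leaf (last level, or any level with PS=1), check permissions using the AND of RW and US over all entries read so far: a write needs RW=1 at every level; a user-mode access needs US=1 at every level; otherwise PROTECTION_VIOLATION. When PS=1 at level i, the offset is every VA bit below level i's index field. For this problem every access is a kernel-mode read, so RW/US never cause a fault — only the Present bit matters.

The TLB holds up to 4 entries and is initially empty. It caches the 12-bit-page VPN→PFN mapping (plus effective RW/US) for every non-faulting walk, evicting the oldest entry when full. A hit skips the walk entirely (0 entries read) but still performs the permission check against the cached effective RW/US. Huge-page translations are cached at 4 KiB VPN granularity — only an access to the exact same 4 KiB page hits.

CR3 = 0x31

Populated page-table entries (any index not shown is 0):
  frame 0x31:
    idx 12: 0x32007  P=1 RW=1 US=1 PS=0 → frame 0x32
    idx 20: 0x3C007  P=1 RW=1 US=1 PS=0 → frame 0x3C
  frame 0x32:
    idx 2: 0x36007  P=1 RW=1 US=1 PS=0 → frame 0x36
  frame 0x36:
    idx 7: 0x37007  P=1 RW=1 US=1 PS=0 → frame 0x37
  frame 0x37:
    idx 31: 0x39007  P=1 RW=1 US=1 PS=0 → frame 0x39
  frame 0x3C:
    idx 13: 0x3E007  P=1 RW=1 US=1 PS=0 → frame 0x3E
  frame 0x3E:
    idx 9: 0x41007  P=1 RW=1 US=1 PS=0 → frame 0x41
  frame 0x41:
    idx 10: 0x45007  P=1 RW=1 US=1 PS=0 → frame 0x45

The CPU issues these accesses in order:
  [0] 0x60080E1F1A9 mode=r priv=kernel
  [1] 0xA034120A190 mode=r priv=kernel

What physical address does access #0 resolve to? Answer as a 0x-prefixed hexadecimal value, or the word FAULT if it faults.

Walk each access:
#0 VA=0x60080E1F1A9 (r,kernel):
  [0] read 0x31 idx=12: raw=0x32007 flags P=1 W=1 U=1 S=0
  [1] read 0x32 idx=2: raw=0x36007 flags P=1 W=1 U=1 S=0
  [2] read 0x36 idx=7: raw=0x37007 flags P=1 W=1 U=1 S=0
  [3] read 0x37 idx=31: raw=0x39007 flags P=1 W=1 U=1 S=0
  → PA=0x391A9  (4 entries read)
#1 VA=0xA034120A190 (r,kernel):
  [0] read 0x31 idx=20: raw=0x3C007 flags P=1 W=1 U=1 S=0
  [1] read 0x3C idx=13: raw=0x3E007 flags P=1 W=1 U=1 S=0
  [2] read 0x3E idx=9: raw=0x41007 flags P=1 W=1 U=1 S=0
  [3] read 0x41 idx=10: raw=0x45007 flags P=1 W=1 U=1 S=0
  → PA=0x45190  (4 entries read)

Access #0 PA: 0x391A9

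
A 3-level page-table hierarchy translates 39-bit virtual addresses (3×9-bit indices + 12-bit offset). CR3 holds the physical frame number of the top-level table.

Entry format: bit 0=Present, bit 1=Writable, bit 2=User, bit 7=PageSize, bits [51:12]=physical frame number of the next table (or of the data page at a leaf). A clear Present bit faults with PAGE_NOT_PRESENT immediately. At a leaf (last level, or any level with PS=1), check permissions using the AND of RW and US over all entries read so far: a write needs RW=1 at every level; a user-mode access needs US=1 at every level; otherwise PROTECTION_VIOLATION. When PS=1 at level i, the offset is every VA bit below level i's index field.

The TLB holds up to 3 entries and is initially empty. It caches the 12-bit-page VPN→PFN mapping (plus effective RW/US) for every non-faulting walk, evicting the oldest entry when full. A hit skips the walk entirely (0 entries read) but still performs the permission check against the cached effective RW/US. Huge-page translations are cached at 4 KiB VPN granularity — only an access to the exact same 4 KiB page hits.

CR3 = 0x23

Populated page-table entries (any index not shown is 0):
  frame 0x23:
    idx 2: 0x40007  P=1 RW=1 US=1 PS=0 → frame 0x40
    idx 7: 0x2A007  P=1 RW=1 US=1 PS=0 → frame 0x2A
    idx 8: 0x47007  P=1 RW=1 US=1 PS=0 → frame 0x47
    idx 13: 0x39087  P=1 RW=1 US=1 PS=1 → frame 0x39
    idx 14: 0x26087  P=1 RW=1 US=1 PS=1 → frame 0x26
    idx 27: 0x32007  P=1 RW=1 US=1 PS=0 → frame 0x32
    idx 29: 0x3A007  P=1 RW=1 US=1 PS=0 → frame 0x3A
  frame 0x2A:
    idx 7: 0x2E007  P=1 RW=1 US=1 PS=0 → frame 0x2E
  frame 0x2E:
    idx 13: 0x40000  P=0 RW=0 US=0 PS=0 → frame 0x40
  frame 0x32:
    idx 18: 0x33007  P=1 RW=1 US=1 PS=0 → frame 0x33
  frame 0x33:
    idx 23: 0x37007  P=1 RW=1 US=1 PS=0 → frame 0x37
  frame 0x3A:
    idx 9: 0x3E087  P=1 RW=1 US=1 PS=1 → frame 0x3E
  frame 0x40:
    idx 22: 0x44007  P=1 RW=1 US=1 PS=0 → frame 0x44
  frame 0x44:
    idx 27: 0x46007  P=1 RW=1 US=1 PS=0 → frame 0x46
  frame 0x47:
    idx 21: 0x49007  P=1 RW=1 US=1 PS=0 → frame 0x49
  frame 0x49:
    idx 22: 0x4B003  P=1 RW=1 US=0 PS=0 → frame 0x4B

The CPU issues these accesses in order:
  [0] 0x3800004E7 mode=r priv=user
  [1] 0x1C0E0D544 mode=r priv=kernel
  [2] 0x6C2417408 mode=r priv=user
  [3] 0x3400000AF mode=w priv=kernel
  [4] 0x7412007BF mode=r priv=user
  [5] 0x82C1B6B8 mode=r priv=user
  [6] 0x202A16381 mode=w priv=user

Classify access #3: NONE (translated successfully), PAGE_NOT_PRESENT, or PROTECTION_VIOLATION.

Trace:
#0 VA=0x3800004E7 (r,user):
  lvl0: tbl 0x23, slot 14 ⇒ 0x26087 (P1/RW1/US1/PS1)
  → PA=0x264E7 (huge @L0)  (1 entries read)
#1 VA=0x1C0E0D544 (r,kernel):
  lvl0: tbl 0x23, slot 7 ⇒ 0x2A007 (P1/RW1/US1/PS0)
  lvl1: tbl 0x2A, slot 7 ⇒ 0x2E007 (P1/RW1/US1/PS0)
  lvl2: tbl 0x2E, slot 13 ⇒ 0x40000 (P0/RW0/US0/PS0)
  ⇒ fault: PAGE_NOT_PRESENT  — 3 lookups
#2 VA=0x6C2417408 (r,user):
  lvl0: tbl 0x23, slot 27 ⇒ 0x32007 (P1/RW1/US1/PS0)
  lvl1: tbl 0x32, slot 18 ⇒ 0x33007 (P1/RW1/US1/PS0)
  lvl2: tbl 0x33, slot 23 ⇒ 0x37007 (P1/RW1/US1/PS0)
  → PA=0x37408  (3 entries read)
#3 VA=0x3400000AF (w,kernel):
  lvl0: tbl 0x23, slot 13 ⇒ 0x39087 (P1/RW1/US1/PS1)
  → PA=0x390AF (huge @L0)  (1 entries read)
#4 VA=0x7412007BF (r,user):
  lvl0: tbl 0x23, slot 29 ⇒ 0x3A007 (P1/RW1/US1/PS0)
  lvl1: tbl 0x3A, slot 9 ⇒ 0x3E087 (P1/RW1/US1/PS1)
  → PA=0x3E7BF (huge @L1)  (2 entries read)
#5 VA=0x82C1B6B8 (r,user):
  lvl0: tbl 0x23, slot 2 ⇒ 0x40007 (P1/RW1/US1/PS0)
  lvl1: tbl 0x40, slot 22 ⇒ 0x44007 (P1/RW1/US1/PS0)
  lvl2: tbl 0x44, slot 27 ⇒ 0x46007 (P1/RW1/US1/PS0)
  → PA=0x466B8  (3 entries read)
#6 VA=0x202A16381 (w,user):
  lvl0: tbl 0x23, slot 8 ⇒ 0x47007 (P1/RW1/US1/PS0)
  lvl1: tbl 0x47, slot 21 ⇒ 0x49007 (P1/RW1/US1/PS0)
  lvl2: tbl 0x49, slot 22 ⇒ 0x4B003 (P1/RW1/US0/PS0)
  ⇒ fault: PROTECTION_VIOLATION  — 3 lookups

Access #3 fault: NONE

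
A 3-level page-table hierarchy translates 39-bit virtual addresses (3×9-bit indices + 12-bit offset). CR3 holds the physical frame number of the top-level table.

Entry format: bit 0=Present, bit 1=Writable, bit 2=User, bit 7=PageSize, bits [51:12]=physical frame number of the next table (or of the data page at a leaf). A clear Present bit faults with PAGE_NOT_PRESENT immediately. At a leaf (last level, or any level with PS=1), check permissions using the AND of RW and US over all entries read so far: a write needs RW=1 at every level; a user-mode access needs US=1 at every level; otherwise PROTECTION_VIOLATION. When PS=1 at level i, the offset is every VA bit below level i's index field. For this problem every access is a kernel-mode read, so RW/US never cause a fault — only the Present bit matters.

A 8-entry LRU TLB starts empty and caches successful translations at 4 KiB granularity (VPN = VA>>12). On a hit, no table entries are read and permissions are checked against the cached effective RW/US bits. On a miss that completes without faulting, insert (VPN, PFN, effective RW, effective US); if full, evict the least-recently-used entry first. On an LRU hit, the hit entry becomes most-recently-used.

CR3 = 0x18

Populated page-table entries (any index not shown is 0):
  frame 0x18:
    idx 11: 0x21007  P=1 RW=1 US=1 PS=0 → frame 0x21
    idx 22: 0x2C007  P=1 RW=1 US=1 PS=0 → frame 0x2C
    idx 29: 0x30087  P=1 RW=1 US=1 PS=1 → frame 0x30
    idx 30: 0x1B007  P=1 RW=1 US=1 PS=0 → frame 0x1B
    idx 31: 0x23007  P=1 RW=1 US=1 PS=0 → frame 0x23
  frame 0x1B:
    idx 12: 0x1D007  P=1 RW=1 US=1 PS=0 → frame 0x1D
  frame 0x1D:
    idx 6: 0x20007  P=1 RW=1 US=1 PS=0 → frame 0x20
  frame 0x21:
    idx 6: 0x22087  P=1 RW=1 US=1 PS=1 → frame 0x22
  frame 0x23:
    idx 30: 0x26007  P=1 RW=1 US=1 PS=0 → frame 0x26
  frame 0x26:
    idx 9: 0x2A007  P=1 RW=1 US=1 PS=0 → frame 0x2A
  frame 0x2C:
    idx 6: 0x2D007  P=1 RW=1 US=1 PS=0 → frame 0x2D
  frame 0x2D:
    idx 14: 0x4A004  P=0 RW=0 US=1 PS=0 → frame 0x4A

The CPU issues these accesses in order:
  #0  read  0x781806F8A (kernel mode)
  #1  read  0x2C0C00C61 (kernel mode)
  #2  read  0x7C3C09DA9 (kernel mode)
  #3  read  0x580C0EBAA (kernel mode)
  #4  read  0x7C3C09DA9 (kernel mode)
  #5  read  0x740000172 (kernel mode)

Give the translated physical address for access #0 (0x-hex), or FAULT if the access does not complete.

Trace:
#0 VA=0x781806F8A (r,kernel):
  lvl0: tbl 0x18, slot 30 ⇒ 0x1B007 (P1/RW1/US1/PS0)
  lvl1: tbl 0x1B, slot 12 ⇒ 0x1D007 (P1/RW1/US1/PS0)
  lvl2: tbl 0x1D, slot 6 ⇒ 0x20007 (P1/RW1/US1/PS0)
  ✓ 0x20F8A  — 3 lookups
#1 VA=0x2C0C00C61 (r,kernel):
  lvl0: tbl 0x18, slot 11 ⇒ 0x21007 (P1/RW1/US1/PS0)
  lvl1: tbl 0x21, slot 6 ⇒ 0x22087 (P1/RW1/US1/PS1)
  ✓ 0x22C61 (huge @L1)  — 2 lookups
#2 VA=0x7C3C09DA9 (r,kernel):
  lvl0: tbl 0x18, slot 31 ⇒ 0x23007 (P1/RW1/US1/PS0)
  lvl1: tbl 0x23, slot 30 ⇒ 0x26007 (P1/RW1/US1/PS0)
  lvl2: tbl 0x26, slot 9 ⇒ 0x2A007 (P1/RW1/US1/PS0)
  ✓ 0x2ADA9  — 3 lookups
#3 VA=0x580C0EBAA (r,kernel):
  lvl0: tbl 0x18, slot 22 ⇒ 0x2C007 (P1/RW1/US1/PS0)
  lvl1: tbl 0x2C, slot 6 ⇒ 0x2D007 (P1/RW1/US1/PS0)
  lvl2: tbl 0x2D, slot 14 ⇒ 0x4A004 (P0/RW0/US1/PS0)
  → PAGE_NOT_PRESENT  (3 entries read)
#4 VA=0x7C3C09DA9 (r,kernel):
  TLB hit vpn=0x7C3C09 → PA=0x2ADA9
#5 VA=0x740000172 (r,kernel):
  lvl0: tbl 0x18, slot 29 ⇒ 0x30087 (P1/RW1/US1/PS1)
  ✓ 0x30172 (huge @L0)  — 1 lookups

Access #0 PA: 0x20F8A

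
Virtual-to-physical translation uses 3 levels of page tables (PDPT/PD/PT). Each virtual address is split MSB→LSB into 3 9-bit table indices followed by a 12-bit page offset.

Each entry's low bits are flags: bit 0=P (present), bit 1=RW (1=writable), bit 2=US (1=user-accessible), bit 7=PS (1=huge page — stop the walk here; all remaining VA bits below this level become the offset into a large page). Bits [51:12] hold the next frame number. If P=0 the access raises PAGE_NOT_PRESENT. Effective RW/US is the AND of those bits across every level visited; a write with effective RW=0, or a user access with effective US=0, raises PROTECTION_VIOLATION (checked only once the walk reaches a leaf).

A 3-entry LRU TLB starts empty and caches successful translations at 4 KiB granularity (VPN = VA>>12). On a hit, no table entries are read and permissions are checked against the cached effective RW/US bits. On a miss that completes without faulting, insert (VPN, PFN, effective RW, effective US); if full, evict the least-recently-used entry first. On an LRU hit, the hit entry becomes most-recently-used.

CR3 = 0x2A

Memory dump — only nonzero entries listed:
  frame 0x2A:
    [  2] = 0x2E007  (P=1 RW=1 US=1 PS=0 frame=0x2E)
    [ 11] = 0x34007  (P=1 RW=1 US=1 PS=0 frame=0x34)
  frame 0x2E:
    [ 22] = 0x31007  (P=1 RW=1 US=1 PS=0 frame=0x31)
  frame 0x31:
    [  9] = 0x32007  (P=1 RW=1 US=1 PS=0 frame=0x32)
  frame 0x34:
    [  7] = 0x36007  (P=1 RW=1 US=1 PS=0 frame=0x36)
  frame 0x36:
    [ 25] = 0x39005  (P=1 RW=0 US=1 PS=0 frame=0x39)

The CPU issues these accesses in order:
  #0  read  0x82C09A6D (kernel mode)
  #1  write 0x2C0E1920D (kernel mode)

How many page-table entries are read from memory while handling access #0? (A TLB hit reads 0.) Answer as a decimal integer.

Trace:
#0 VA=0x82C09A6D (r,kernel):
  lvl0: tbl 0x2A, slot 2 ⇒ 0x2E007 (P1/RW1/US1/PS0)
  lvl1: tbl 0x2E, slot 22 ⇒ 0x31007 (P1/RW1/US1/PS0)
  lvl2: tbl 0x31, slot 9 ⇒ 0x32007 (P1/RW1/US1/PS0)
  → PA=0x32A6D  (3 entries read)
#1 VA=0x2C0E1920D (w,kernel):
  lvl0: tbl 0x2A, slot 11 ⇒ 0x34007 (P1/RW1/US1/PS0)
  lvl1: tbl 0x34, slot 7 ⇒ 0x36007 (P1/RW1/US1/PS0)
  lvl2: tbl 0x36, slot 25 ⇒ 0x39005 (P1/RW0/US1/PS0)
  ✗ PROTECTION_VIOLATION  [3 reads]

Entries read for #0: 3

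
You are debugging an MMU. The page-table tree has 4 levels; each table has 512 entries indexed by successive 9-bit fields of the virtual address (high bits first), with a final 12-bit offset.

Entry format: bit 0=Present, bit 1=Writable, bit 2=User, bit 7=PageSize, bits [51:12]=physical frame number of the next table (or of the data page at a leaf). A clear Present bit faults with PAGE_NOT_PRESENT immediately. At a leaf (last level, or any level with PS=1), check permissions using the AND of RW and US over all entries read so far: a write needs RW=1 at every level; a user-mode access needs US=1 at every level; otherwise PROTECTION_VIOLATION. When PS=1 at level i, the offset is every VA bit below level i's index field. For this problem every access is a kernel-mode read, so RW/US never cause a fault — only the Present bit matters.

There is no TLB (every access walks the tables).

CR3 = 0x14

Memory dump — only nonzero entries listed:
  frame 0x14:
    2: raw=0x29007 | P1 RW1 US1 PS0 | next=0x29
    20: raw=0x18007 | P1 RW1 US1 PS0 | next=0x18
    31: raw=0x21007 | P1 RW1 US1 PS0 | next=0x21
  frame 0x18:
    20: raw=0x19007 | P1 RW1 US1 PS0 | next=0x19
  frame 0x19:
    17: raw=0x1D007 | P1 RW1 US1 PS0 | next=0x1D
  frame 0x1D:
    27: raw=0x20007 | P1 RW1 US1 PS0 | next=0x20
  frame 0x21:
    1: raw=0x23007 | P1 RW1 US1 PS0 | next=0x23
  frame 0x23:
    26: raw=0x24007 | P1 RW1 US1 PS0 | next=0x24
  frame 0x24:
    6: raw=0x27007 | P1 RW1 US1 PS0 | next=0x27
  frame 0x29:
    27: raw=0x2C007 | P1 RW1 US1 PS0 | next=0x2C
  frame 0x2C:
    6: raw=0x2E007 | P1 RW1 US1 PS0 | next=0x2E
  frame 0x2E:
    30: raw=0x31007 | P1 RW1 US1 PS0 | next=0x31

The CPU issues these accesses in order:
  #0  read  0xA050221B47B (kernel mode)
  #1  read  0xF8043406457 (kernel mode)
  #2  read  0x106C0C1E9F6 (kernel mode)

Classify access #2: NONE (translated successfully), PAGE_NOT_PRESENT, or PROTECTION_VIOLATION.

Per-access translation:
#0 VA=0xA050221B47B (r,kernel):
  [0] read 0x14 idx=20: raw=0x18007 flags P=1 W=1 U=1 S=0
  [1] read 0x18 idx=20: raw=0x19007 flags P=1 W=1 U=1 S=0
  [2] read 0x19 idx=17: raw=0x1D007 flags P=1 W=1 U=1 S=0
  [3] read 0x1D idx=27: raw=0x20007 flags P=1 W=1 U=1 S=0
  ✓ 0x2047B  — 4 lookups
#1 VA=0xF8043406457 (r,kernel):
  [0] read 0x14 idx=31: raw=0x21007 flags P=1 W=1 U=1 S=0
  [1] read 0x21 idx=1: raw=0x23007 flags P=1 W=1 U=1 S=0
  [2] read 0x23 idx=26: raw=0x24007 flags P=1 W=1 U=1 S=0
  [3] read 0x24 idx=6: raw=0x27007 flags P=1 W=1 U=1 S=0
  ✓ 0x27457  — 4 lookups
#2 VA=0x106C0C1E9F6 (r,kernel):
  [0] read 0x14 idx=2: raw=0x29007 flags P=1 W=1 U=1 S=0
  [1] read 0x29 idx=27: raw=0x2C007 flags P=1 W=1 U=1 S=0
  [2] read 0x2C idx=6: raw=0x2E007 flags P=1 W=1 U=1 S=0
  [3] read 0x2E idx=30: raw=0x31007 flags P=1 W=1 U=1 S=0
  ✓ 0x319F6  — 4 lookups

Access #2 fault: NONE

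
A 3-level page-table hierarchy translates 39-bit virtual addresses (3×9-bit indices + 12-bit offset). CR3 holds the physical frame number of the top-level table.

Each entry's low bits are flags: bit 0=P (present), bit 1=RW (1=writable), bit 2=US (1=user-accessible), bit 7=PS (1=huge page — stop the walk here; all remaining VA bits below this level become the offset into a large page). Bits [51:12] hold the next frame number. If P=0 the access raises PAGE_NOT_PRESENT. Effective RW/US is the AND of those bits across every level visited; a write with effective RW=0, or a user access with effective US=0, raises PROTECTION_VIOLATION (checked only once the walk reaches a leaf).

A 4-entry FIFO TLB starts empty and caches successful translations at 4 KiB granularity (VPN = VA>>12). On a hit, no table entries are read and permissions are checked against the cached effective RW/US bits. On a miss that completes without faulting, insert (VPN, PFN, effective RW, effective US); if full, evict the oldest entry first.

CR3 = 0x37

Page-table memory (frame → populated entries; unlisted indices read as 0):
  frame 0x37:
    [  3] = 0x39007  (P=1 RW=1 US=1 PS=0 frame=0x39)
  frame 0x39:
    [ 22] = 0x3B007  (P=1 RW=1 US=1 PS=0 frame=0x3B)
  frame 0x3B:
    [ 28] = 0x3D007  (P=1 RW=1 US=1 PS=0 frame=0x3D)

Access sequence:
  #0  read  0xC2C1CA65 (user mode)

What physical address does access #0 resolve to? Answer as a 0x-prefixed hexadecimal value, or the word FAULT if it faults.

Trace:
#0 VA=0xC2C1CA65 (r,user):
  L0: frame=0x37 idx=3 entry=0x39007 [P=1 RW=1 US=1 PS=0]
  L1: frame=0x39 idx=22 entry=0x3B007 [P=1 RW=1 US=1 PS=0]
  L2: frame=0x3B idx=28 entry=0x3D007 [P=1 RW=1 US=1 PS=0]
  ✓ 0x3DA65  — 3 lookups

Access #0 PA: 0x3DA65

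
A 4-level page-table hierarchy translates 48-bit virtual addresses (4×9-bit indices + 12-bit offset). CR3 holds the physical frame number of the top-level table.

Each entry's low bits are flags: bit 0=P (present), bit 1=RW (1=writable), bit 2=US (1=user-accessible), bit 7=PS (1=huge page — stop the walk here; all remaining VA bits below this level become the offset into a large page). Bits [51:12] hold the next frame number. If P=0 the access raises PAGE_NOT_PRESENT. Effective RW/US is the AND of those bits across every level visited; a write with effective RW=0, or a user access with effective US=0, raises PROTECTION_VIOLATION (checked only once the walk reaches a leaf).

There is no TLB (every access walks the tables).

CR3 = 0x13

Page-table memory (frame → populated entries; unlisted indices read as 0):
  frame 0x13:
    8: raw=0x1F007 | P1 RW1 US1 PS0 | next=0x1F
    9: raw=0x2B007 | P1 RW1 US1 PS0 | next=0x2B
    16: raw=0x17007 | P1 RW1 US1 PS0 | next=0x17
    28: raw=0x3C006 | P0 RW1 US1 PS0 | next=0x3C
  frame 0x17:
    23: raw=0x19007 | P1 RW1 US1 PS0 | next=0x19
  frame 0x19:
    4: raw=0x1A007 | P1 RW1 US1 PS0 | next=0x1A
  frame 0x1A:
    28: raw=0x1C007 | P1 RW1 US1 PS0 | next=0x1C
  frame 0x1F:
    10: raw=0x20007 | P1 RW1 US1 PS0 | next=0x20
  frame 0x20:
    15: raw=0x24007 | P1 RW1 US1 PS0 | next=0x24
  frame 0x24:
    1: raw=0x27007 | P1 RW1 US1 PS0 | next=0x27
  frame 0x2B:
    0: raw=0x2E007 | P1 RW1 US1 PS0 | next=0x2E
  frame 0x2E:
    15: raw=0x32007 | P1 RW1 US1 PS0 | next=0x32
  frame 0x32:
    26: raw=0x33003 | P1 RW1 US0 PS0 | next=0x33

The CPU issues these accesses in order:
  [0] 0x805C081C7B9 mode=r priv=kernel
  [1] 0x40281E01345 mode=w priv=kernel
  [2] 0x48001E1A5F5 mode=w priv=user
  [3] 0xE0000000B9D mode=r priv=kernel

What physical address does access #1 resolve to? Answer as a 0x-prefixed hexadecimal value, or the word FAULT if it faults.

Per-access translation:
#0 VA=0x805C081C7B9 (r,kernel):
  [0] read 0x13 idx=16: raw=0x17007 flags P=1 W=1 U=1 S=0
  [1] read 0x17 idx=23: raw=0x19007 flags P=1 W=1 U=1 S=0
  [2] read 0x19 idx=4: raw=0x1A007 flags P=1 W=1 U=1 S=0
  [3] read 0x1A idx=28: raw=0x1C007 flags P=1 W=1 U=1 S=0
  → PA=0x1C7B9  (4 entries read)
#1 VA=0x40281E01345 (w,kernel):
  [0] read 0x13 idx=8: raw=0x1F007 flags P=1 W=1 U=1 S=0
  [1] read 0x1F idx=10: raw=0x20007 flags P=1 W=1 U=1 S=0
  [2] read 0x20 idx=15: raw=0x24007 flags P=1 W=1 U=1 S=0
  [3] read 0x24 idx=1: raw=0x27007 flags P=1 W=1 U=1 S=0
  → PA=0x27345  (4 entries read)
#2 VA=0x48001E1A5F5 (w,user):
  [0] read 0x13 idx=9: raw=0x2B007 flags P=1 W=1 U=1 S=0
  [1] read 0x2B idx=0: raw=0x2E007 flags P=1 W=1 U=1 S=0
  [2] read 0x2E idx=15: raw=0x32007 flags P=1 W=1 U=1 S=0
  [3] read 0x32 idx=26: raw=0x33003 flags P=1 W=1 U=0 S=0
  ⇒ fault: PROTECTION_VIOLATION  — 4 lookups
#3 VA=0xE0000000B9D (r,kernel):
  [0] read 0x13 idx=28: raw=0x3C006 flags P=0 W=1 U=1 S=0
  ⇒ fault: PAGE_NOT_PRESENT  — 1 lookups

Access #1 PA: 0x27345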